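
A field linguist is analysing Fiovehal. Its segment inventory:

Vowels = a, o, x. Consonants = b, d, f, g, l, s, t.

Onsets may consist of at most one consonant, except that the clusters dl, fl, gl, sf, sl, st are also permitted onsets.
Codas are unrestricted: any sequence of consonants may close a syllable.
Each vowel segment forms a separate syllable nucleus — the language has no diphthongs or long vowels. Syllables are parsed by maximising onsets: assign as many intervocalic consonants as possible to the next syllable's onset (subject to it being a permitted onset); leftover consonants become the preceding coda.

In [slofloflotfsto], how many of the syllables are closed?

1

Vowels present: o, o, o, o; each is a nucleus, giving 4 syllables.
Between /o/ (V1) and /o/ (V2): /fl/ — entire cluster is a permitted onset → onset /fl/, coda ∅.
Between /o/ (V2) and /o/ (V3): cluster /fl/ — /fl/ is itself a permitted onset, so the whole cluster goes right; preceding coda = ∅.
Between /o/ (V3) and /o/ (V4): cluster /tfst/ — the longest permitted-onset suffix is /st/; onset = /st/, preceding coda = /tf/.
Putting it together: slo.flo.flotf.sto.
Classifying each syllable: /slo/ (open), /flo/ (open), /flotf/ (closed), /sto/ (open).
Closed syllables: 1.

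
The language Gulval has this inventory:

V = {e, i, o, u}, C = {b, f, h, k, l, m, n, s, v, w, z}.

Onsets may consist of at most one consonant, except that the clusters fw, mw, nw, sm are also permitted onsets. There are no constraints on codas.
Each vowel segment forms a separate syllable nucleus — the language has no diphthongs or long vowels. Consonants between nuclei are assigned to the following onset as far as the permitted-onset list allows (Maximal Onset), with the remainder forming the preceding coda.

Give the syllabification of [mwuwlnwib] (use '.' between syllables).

Nuclei (vowels): u, i → 2 syllables.
Between /u/ (V1) and /i/ (V2): /wlnw/ — longest licit onset from the right is /nw/, leaving /wl/ as coda.

mwuwl.nwib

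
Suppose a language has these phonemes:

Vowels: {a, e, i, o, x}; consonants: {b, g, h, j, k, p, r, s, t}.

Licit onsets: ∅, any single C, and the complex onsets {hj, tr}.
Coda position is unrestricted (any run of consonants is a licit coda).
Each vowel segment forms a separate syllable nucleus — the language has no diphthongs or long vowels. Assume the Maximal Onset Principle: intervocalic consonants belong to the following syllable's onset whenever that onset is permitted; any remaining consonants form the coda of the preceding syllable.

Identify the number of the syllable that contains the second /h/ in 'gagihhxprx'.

Nuclei (vowels): a, i, x, x → 4 syllables.
V1 /a/ – V2 /i/: just /g/ — single C goes to the following onset.
V2 /i/ – V3 /x/: /hh/ — longest licit onset from the right is /h/, leaving /h/ as coda.
V3 /x/ – V4 /x/: /pr/; trying suffixes from longest down, /r/ is the first permitted one, so coda /p/ | onset /r/.
Putting it together: ga.gih.hxp.rx.
The second /h/ is in the onset of syllable 3 (/hxp/).

3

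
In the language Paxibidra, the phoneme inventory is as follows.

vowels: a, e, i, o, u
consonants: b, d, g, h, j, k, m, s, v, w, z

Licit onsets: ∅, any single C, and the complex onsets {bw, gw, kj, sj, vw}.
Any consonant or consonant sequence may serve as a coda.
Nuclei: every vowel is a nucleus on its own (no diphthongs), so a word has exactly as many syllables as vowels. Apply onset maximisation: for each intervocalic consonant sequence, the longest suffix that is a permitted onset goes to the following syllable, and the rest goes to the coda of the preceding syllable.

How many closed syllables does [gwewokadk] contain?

Vowels present: e, o, a; each is a nucleus, giving 3 syllables.
V1 /e/ – V2 /o/: /w/ → onset of the next syllable (single consonants are always licit onsets).
V2 /o/ – V3 /a/: /k/ → onset of the next syllable (single consonants are always licit onsets).
So the parse is gwe.wo.kadk.
Classifying each syllable: /gwe/ (open), /wo/ (open), /kadk/ (closed).
Closed syllables: 1.

1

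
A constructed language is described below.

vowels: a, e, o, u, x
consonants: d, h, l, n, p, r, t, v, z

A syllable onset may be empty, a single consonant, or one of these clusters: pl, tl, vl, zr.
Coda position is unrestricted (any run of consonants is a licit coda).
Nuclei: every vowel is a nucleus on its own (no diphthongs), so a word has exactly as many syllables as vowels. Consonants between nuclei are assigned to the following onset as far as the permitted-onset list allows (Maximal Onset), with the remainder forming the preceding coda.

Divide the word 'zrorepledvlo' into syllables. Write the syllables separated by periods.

The vowels are o, e, e, o — 4 nuclei, so 4 syllables.
Between /o/ (V1) and /e/ (V2): just /r/ — single C goes to the following onset.
Between /e/ (V2) and /e/ (V3): /pl/ is a licit onset in full, so it all attaches to the next syllable.
Between /e/ (V3) and /o/ (V4): /dvl/; trying suffixes from longest down, /vl/ is the first permitted one, so coda /d/ | onset /vl/.

zro.re.pled.vlo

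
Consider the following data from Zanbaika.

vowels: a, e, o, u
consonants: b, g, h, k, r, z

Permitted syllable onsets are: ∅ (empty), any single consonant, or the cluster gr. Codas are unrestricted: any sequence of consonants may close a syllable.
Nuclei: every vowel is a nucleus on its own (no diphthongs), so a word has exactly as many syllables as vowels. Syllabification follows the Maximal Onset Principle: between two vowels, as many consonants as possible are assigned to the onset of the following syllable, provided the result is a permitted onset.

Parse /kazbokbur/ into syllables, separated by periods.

The vowels are a, o, u — 3 nuclei, so 3 syllables.
σ1/σ2 boundary: /zb/ — longest licit onset from the right is /b/, leaving /z/ as coda.
σ2/σ3 boundary: /kb/ — longest licit onset from the right is /b/, leaving /k/ as coda.

kaz.bok.bur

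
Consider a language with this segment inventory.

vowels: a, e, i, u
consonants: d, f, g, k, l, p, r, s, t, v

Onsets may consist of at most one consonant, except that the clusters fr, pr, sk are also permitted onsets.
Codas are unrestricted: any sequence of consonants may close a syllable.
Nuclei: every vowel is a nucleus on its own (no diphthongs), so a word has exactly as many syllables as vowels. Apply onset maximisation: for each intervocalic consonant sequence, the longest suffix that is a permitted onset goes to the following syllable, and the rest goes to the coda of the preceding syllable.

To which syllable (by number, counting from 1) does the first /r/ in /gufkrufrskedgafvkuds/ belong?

2

Vowels present: u, u, e, a, u; each is a nucleus, giving 5 syllables.
σ1/σ2 boundary: /fkr/; trying suffixes from longest down, /r/ is the first permitted one, so coda /fk/ | onset /r/.
σ2/σ3 boundary: /frsk/ — longest licit onset from the right is /sk/, leaving /fr/ as coda.
σ3/σ4 boundary: cluster /dg/ — the longest permitted-onset suffix is /g/; onset = /g/, preceding coda = /d/.
σ4/σ5 boundary: /fvk/; trying suffixes from longest down, /k/ is the first permitted one, so coda /fv/ | onset /k/.
Result: gufk.rufr.sked.gafv.kuds.
The first /r/ is in the onset of syllable 2 (/rufr/).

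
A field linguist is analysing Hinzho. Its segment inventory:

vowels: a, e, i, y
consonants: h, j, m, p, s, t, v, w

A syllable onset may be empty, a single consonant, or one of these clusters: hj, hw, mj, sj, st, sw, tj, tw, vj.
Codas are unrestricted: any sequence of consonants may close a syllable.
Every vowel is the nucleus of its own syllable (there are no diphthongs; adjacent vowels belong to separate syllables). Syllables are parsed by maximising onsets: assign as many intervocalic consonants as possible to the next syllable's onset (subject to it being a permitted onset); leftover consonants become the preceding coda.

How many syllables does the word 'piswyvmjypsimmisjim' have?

Vowels present: i, y, y, i, i, i; each is a nucleus, giving 6 syllables.

6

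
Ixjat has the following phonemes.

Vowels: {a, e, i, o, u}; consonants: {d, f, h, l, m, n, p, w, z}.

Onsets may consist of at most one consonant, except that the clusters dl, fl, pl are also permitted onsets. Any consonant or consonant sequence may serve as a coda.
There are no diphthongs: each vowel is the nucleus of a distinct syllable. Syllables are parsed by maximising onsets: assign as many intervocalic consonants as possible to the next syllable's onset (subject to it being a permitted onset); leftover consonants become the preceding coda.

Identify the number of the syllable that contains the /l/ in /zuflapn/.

The vowels are u, a — 2 nuclei, so 2 syllables.
/u…a/ gap (V1→V2): cluster /fl/ — /fl/ is itself a permitted onset, so the whole cluster goes right; preceding coda = ∅.
Putting it together: zu.flapn.
The /l/ is in the onset of syllable 2 (/flapn/).

2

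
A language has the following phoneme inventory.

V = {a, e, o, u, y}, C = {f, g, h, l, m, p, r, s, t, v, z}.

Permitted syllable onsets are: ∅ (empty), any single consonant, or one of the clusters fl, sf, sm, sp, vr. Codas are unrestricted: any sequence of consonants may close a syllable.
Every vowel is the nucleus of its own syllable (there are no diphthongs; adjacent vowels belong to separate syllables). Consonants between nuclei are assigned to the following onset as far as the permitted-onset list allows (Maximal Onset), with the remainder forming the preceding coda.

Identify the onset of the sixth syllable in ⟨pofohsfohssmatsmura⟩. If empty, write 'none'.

r

Nuclei (vowels): o, o, o, a, u, a → 6 syllables.
σ1/σ2 boundary: /f/ → onset of the next syllable (single consonants are always licit onsets).
σ2/σ3 boundary: cluster /hsf/ — the longest permitted-onset suffix is /sf/; onset = /sf/, preceding coda = /h/.
σ3/σ4 boundary: /hssm/ splits as /hs/ + /sm/ (/sm/ is the longest suffix that is a licit onset).
σ4/σ5 boundary: /tsm/; trying suffixes from longest down, /sm/ is the first permitted one, so coda /t/ | onset /sm/.
σ5/σ6 boundary: /r/ → onset of the next syllable (single consonants are always licit onsets).
Syllabification: po.foh.sfohs.smat.smu.ra.
Syllable 6 is /ra/: onset /r/, nucleus /a/, coda ∅.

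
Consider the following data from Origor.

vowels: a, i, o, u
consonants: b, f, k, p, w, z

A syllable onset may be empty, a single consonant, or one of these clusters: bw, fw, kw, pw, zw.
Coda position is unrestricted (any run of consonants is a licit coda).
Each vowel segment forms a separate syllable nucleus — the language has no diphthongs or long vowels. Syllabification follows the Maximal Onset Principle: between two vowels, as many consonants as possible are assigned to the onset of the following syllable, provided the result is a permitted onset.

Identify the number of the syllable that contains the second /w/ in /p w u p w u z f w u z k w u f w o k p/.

2

The vowels are u, u, u, u, o — 5 nuclei, so 5 syllables.
V1 /u/ – V2 /u/: /pw/ is a licit onset in full, so it all attaches to the next syllable.
V2 /u/ – V3 /u/: cluster /zfw/ — the longest permitted-onset suffix is /fw/; onset = /fw/, preceding coda = /z/.
V3 /u/ – V4 /u/: /zkw/ splits as /z/ + /kw/ (/kw/ is the longest suffix that is a licit onset).
V4 /u/ – V5 /o/: /fw/ is a licit onset in full, so it all attaches to the next syllable.
Result: pwu.pwuz.fwuz.kwu.fwokp.
The second /w/ is in the onset of syllable 2 (/pwuz/).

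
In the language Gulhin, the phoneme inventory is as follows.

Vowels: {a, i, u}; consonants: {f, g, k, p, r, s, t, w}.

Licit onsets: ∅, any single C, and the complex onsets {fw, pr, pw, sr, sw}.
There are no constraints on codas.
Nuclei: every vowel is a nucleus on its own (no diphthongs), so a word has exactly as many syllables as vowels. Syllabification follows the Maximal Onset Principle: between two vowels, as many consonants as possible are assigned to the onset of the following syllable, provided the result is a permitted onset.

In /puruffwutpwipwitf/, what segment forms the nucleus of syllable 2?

Nuclei (vowels): u, u, u, i, i → 5 syllables.
The second nucleus (vowel 2 from the left) is /u/.

u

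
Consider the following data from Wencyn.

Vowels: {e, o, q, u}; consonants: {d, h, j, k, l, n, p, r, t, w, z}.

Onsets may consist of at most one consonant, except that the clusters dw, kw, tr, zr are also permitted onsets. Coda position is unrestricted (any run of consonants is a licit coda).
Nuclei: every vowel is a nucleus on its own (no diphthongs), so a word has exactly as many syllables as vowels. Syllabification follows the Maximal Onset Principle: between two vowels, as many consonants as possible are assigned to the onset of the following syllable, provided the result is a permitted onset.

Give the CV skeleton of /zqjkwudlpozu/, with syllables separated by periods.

CVC.CCVCC.CV.CV

The vowels are q, u, o, u — 4 nuclei, so 4 syllables.
Between /q/ (V1) and /u/ (V2): /jkw/ — longest licit onset from the right is /kw/, leaving /j/ as coda.
Between /u/ (V2) and /o/ (V3): /dlp/; trying suffixes from longest down, /p/ is the first permitted one, so coda /dl/ | onset /p/.
Between /o/ (V3) and /u/ (V4): just /z/ — single C goes to the following onset.
Putting it together: zqj.kwudl.po.zu.
Mapping each syllable to C/V: /zqj/ → CVC, /kwudl/ → CCVCC, /po/ → CV, /zu/ → CV.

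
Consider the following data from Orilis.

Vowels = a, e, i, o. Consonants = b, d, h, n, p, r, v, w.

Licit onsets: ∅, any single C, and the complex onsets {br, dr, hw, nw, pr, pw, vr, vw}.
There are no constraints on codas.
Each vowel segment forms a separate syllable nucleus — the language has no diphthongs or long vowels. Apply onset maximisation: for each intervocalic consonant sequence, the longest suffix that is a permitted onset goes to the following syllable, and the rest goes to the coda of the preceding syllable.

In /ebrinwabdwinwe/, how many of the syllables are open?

Nuclei (vowels): e, i, a, i, e → 5 syllables.
V1 /e/ – V2 /i/: cluster /br/ — /br/ is itself a permitted onset, so the whole cluster goes right; preceding coda = ∅.
V2 /i/ – V3 /a/: /nw/ is a licit onset in full, so it all attaches to the next syllable.
V3 /a/ – V4 /i/: cluster /bdw/ — the longest permitted-onset suffix is /w/; onset = /w/, preceding coda = /bd/.
V4 /i/ – V5 /e/: /nw/ — entire cluster is a permitted onset → onset /nw/, coda ∅.
So the parse is e.bri.nwabd.wi.nwe.
Classifying each syllable: /e/ (open), /bri/ (open), /nwabd/ (closed), /wi/ (open), /nwe/ (open).
Open syllables: 4.

4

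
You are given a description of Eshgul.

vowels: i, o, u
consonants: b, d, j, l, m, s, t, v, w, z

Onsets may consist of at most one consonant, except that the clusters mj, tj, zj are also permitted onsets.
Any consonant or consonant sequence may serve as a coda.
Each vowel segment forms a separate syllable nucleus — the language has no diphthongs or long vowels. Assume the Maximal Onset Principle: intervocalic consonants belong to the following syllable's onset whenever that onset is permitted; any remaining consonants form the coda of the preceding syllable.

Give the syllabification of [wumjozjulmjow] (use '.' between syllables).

Vowels present: u, o, u, o; each is a nucleus, giving 4 syllables.
V1 /u/ – V2 /o/: cluster /mj/ — /mj/ is itself a permitted onset, so the whole cluster goes right; preceding coda = ∅.
V2 /o/ – V3 /u/: cluster /zj/ — /zj/ is itself a permitted onset, so the whole cluster goes right; preceding coda = ∅.
V3 /u/ – V4 /o/: /lmj/; trying suffixes from longest down, /mj/ is the first permitted one, so coda /l/ | onset /mj/.

wu.mjo.zjul.mjow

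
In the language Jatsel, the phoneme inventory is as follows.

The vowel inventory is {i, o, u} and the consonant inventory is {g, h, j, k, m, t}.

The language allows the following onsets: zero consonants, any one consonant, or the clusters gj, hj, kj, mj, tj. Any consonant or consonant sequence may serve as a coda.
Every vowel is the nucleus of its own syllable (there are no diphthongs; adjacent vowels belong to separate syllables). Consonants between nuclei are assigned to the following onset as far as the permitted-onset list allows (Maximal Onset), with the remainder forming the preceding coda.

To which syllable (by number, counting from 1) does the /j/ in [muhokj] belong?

2

The vowels are u, o — 2 nuclei, so 2 syllables.
σ1/σ2 boundary: /h/ is a single consonant, so it becomes the next onset.
Result: mu.hokj.
The /j/ is in the coda of syllable 2 (/hokj/).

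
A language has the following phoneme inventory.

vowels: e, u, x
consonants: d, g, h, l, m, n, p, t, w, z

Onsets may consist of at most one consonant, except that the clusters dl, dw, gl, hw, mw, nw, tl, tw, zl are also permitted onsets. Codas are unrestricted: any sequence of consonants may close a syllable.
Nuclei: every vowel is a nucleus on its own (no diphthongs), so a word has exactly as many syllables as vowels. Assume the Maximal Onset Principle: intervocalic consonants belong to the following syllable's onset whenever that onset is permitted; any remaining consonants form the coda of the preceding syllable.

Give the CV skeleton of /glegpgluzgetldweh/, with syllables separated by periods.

CCVCC.CCVC.CVCC.CCVC

Nuclei (vowels): e, u, e, e → 4 syllables.
σ1/σ2 boundary: cluster /gpgl/ — the longest permitted-onset suffix is /gl/; onset = /gl/, preceding coda = /gp/.
σ2/σ3 boundary: cluster /zg/ — the longest permitted-onset suffix is /g/; onset = /g/, preceding coda = /z/.
σ3/σ4 boundary: /tldw/ — longest licit onset from the right is /dw/, leaving /tl/ as coda.
So the parse is glegp.gluz.getl.dweh.
Mapping each syllable to C/V: /glegp/ → CCVCC, /gluz/ → CCVC, /getl/ → CVCC, /dweh/ → CCVC.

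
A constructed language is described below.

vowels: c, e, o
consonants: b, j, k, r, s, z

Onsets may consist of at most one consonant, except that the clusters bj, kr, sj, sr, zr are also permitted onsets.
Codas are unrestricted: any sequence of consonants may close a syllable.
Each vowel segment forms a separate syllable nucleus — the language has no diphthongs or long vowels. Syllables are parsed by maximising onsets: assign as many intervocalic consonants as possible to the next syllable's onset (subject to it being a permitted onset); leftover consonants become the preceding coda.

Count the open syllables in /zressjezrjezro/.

2

The vowels are e, e, e, o — 4 nuclei, so 4 syllables.
/e…e/ gap (V1→V2): /ssj/ — longest licit onset from the right is /sj/, leaving /s/ as coda.
/e…e/ gap (V2→V3): /zrj/ — longest licit onset from the right is /j/, leaving /zr/ as coda.
/e…o/ gap (V3→V4): /zr/ — entire cluster is a permitted onset → onset /zr/, coda ∅.
So the parse is zres.sjezr.je.zro.
Classifying each syllable: /zres/ (closed), /sjezr/ (closed), /je/ (open), /zro/ (open).
Open syllables: 2.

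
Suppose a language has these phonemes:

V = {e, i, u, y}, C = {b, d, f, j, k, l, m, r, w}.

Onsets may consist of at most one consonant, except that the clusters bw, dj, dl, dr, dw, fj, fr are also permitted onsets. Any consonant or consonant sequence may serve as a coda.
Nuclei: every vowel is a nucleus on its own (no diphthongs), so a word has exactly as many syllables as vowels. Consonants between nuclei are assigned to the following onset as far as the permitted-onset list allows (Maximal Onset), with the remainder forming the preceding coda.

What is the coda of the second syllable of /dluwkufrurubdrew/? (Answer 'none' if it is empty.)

none

Vowels present: u, u, u, u, e; each is a nucleus, giving 5 syllables.
V1 /u/ – V2 /u/: /wk/; trying suffixes from longest down, /k/ is the first permitted one, so coda /w/ | onset /k/.
V2 /u/ – V3 /u/: /fr/ — entire cluster is a permitted onset → onset /fr/, coda ∅.
V3 /u/ – V4 /u/: /r/ is a single consonant, so it becomes the next onset.
V4 /u/ – V5 /e/: /bdr/ — longest licit onset from the right is /dr/, leaving /b/ as coda.
Putting it together: dluw.ku.fru.rub.drew.
Syllable 2 is /ku/: onset /k/, nucleus /u/, coda ∅.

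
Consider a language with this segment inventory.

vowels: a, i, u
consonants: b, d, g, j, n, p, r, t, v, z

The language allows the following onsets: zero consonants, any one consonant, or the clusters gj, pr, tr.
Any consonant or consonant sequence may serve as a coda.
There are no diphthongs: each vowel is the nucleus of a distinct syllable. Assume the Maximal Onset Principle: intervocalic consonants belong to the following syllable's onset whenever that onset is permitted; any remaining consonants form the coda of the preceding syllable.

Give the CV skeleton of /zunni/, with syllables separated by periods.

The vowels are u, i — 2 nuclei, so 2 syllables.
/u…i/ gap (V1→V2): cluster /nn/ — the longest permitted-onset suffix is /n/; onset = /n/, preceding coda = /n/.
So the parse is zun.ni.
Mapping each syllable to C/V: /zun/ → CVC, /ni/ → CV.

CVC.CV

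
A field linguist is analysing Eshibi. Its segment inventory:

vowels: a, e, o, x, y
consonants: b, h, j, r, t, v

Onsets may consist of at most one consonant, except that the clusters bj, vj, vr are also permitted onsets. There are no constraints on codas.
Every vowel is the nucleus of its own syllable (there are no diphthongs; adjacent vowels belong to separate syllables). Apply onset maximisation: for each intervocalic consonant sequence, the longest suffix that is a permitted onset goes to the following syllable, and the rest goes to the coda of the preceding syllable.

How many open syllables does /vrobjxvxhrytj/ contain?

2

Nuclei (vowels): o, x, x, y → 4 syllables.
Between /o/ (V1) and /x/ (V2): /bj/ — entire cluster is a permitted onset → onset /bj/, coda ∅.
Between /x/ (V2) and /x/ (V3): just /v/ — single C goes to the following onset.
Between /x/ (V3) and /y/ (V4): /hr/ — longest licit onset from the right is /r/, leaving /h/ as coda.
Putting it together: vro.bjx.vxh.rytj.
Classifying each syllable: /vro/ (open), /bjx/ (open), /vxh/ (closed), /rytj/ (closed).
Open syllables: 2.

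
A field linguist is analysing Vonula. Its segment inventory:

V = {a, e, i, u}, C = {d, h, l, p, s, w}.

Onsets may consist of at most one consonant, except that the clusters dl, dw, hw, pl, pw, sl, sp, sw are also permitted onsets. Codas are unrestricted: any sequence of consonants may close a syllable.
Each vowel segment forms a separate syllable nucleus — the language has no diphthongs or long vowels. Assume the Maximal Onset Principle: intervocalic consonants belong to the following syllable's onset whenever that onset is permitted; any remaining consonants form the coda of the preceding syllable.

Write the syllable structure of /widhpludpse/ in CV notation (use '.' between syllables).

CVCC.CCVCC.CV

Nuclei (vowels): i, u, e → 3 syllables.
V1 /i/ – V2 /u/: /dhpl/; trying suffixes from longest down, /pl/ is the first permitted one, so coda /dh/ | onset /pl/.
V2 /u/ – V3 /e/: /dps/ — longest licit onset from the right is /s/, leaving /dp/ as coda.
So the parse is widh.pludp.se.
Mapping each syllable to C/V: /widh/ → CVCC, /pludp/ → CCVCC, /se/ → CV.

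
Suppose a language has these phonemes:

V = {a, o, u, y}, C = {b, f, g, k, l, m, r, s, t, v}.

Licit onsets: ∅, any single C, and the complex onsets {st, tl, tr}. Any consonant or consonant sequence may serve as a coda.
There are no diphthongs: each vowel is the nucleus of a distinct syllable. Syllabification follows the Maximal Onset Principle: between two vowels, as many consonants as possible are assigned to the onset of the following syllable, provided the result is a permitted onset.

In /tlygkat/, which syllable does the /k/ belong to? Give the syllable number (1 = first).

2

Vowels present: y, a; each is a nucleus, giving 2 syllables.
σ1/σ2 boundary: /gk/ — longest licit onset from the right is /k/, leaving /g/ as coda.
Result: tlyg.kat.
The /k/ is in the onset of syllable 2 (/kat/).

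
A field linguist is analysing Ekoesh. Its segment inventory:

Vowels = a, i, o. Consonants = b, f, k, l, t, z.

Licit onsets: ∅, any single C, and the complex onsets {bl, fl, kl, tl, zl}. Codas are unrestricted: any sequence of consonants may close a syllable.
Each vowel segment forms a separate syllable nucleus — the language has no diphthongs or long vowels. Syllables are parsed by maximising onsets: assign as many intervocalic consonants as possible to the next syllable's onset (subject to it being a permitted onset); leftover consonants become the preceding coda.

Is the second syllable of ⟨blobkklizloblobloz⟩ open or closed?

The vowels are o, i, o, o, o — 5 nuclei, so 5 syllables.
/o…i/ gap (V1→V2): /bkkl/; trying suffixes from longest down, /kl/ is the first permitted one, so coda /bk/ | onset /kl/.
/i…o/ gap (V2→V3): /zl/ — entire cluster is a permitted onset → onset /zl/, coda ∅.
/o…o/ gap (V3→V4): cluster /bl/ — /bl/ is itself a permitted onset, so the whole cluster goes right; preceding coda = ∅.
/o…o/ gap (V4→V5): /bl/ is a licit onset in full, so it all attaches to the next syllable.
So the parse is blobk.kli.zlo.blo.bloz.
Syllable 2 is /kli/; it ends in its nucleus with no coda, so it is open.

open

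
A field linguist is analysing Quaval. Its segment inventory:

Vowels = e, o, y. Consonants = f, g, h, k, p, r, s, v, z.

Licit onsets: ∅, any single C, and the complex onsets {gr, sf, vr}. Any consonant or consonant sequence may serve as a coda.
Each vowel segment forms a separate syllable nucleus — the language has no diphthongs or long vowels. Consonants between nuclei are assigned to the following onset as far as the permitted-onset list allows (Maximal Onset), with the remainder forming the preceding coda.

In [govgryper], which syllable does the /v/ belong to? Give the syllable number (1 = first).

Vowels present: o, y, e; each is a nucleus, giving 3 syllables.
σ1/σ2 boundary: /vgr/ — longest licit onset from the right is /gr/, leaving /v/ as coda.
σ2/σ3 boundary: just /p/ — single C goes to the following onset.
Result: gov.gry.per.
The /v/ is in the coda of syllable 1 (/gov/).

1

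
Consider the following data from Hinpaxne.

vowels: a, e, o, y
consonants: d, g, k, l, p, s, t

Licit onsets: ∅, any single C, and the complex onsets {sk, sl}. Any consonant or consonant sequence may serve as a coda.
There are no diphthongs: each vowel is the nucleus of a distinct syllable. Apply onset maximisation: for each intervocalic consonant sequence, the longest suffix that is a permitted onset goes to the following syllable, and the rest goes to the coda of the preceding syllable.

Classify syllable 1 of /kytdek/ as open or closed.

The vowels are y, e — 2 nuclei, so 2 syllables.
Between /y/ (V1) and /e/ (V2): /td/ splits as /t/ + /d/ (/d/ is the longest suffix that is a licit onset).
So the parse is kyt.dek.
Syllable 1 is /kyt/ with coda /t/, so it is closed.

closed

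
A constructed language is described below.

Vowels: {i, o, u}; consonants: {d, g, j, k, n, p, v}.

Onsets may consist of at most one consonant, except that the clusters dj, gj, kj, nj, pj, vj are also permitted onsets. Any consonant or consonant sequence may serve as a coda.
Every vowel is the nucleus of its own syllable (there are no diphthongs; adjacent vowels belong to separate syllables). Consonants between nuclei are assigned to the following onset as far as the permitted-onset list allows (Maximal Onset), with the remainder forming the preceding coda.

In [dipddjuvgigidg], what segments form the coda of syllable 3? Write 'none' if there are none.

none

Nuclei (vowels): i, u, i, i → 4 syllables.
Between /i/ (V1) and /u/ (V2): /pddj/; trying suffixes from longest down, /dj/ is the first permitted one, so coda /pd/ | onset /dj/.
Between /u/ (V2) and /i/ (V3): /vg/; trying suffixes from longest down, /g/ is the first permitted one, so coda /v/ | onset /g/.
Between /i/ (V3) and /i/ (V4): just /g/ — single C goes to the following onset.
So the parse is dipd.djuv.gi.gidg.
Syllable 3 is /gi/: onset /g/, nucleus /i/, coda ∅.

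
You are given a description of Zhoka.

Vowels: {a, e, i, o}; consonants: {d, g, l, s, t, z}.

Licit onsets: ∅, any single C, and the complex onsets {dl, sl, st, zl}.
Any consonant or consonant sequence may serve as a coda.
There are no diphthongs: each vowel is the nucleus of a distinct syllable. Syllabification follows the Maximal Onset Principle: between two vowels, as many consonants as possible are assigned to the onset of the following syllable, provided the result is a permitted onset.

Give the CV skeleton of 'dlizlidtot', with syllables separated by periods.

The vowels are i, i, o — 3 nuclei, so 3 syllables.
V1 /i/ – V2 /i/: cluster /zl/ — /zl/ is itself a permitted onset, so the whole cluster goes right; preceding coda = ∅.
V2 /i/ – V3 /o/: /dt/ splits as /d/ + /t/ (/t/ is the longest suffix that is a licit onset).
So the parse is dli.zlid.tot.
Mapping each syllable to C/V: /dli/ → CCV, /zlid/ → CCVC, /tot/ → CVC.

CCV.CCVC.CVC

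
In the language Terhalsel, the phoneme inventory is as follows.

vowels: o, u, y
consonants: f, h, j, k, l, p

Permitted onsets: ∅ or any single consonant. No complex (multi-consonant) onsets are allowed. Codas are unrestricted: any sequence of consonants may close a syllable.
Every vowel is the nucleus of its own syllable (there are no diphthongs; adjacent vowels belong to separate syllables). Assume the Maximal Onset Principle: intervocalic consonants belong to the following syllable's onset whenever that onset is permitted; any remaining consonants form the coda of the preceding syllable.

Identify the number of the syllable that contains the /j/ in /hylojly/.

Vowels present: y, o, y; each is a nucleus, giving 3 syllables.
V1 /y/ – V2 /o/: just /l/ — single C goes to the following onset.
V2 /o/ – V3 /y/: cluster /jl/ — the longest permitted-onset suffix is /l/; onset = /l/, preceding coda = /j/.
Putting it together: hy.loj.ly.
The /j/ is in the coda of syllable 2 (/loj/).

2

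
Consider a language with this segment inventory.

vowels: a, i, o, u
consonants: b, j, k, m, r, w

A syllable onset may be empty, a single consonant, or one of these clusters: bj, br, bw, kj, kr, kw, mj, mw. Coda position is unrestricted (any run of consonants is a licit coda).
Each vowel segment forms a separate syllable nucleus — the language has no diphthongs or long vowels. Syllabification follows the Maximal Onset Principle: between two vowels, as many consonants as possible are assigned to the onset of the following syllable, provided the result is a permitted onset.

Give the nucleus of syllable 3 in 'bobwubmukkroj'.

The vowels are o, u, u, o — 4 nuclei, so 4 syllables.
The third nucleus (vowel 3 from the left) is /u/.

u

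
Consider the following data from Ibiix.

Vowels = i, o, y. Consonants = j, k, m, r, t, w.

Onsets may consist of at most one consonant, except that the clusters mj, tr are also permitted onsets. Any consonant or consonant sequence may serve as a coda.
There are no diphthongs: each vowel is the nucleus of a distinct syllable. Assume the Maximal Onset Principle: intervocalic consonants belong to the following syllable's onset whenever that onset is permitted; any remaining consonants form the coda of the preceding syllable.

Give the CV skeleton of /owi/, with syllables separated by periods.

V.CV

The vowels are o, i — 2 nuclei, so 2 syllables.
/o…i/ gap (V1→V2): /w/ → onset of the next syllable (single consonants are always licit onsets).
So the parse is o.wi.
Mapping each syllable to C/V: /o/ → V, /wi/ → CV.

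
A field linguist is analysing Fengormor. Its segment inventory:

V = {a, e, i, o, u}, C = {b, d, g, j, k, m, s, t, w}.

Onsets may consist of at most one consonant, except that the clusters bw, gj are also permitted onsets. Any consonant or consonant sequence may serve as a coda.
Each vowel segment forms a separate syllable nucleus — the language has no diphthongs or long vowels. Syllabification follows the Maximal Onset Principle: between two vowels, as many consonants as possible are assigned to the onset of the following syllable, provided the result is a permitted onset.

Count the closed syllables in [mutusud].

Nuclei (vowels): u, u, u → 3 syllables.
V1 /u/ – V2 /u/: /t/ → onset of the next syllable (single consonants are always licit onsets).
V2 /u/ – V3 /u/: /s/ is a single consonant, so it becomes the next onset.
Putting it together: mu.tu.sud.
Classifying each syllable: /mu/ (open), /tu/ (open), /sud/ (closed).
Closed syllables: 1.

1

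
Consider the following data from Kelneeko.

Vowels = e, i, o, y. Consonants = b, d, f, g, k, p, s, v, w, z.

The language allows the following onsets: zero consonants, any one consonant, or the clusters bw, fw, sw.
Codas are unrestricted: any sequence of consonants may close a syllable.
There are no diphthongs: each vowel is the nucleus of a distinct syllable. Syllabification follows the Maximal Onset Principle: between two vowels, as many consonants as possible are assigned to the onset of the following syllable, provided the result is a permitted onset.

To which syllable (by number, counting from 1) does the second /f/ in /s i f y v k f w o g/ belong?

3

Vowels present: i, y, o; each is a nucleus, giving 3 syllables.
Between /i/ (V1) and /y/ (V2): /f/ → onset of the next syllable (single consonants are always licit onsets).
Between /y/ (V2) and /o/ (V3): /vkfw/ — longest licit onset from the right is /fw/, leaving /vk/ as coda.
Syllabification: si.fyvk.fwog.
The second /f/ is in the onset of syllable 3 (/fwog/).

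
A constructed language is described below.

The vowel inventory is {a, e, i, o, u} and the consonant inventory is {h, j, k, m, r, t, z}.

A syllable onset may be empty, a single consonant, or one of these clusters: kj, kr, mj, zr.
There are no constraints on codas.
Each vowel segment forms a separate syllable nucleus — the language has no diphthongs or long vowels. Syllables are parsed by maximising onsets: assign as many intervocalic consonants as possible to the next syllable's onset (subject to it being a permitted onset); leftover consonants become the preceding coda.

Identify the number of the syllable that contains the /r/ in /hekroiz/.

2

Vowels present: e, o, i; each is a nucleus, giving 3 syllables.
/e…o/ gap (V1→V2): /kr/ is a licit onset in full, so it all attaches to the next syllable.
/o…i/ gap (V2→V3): nothing intervenes; syllable break is V.V.
Syllabification: he.kro.iz.
The /r/ is in the onset of syllable 2 (/kro/).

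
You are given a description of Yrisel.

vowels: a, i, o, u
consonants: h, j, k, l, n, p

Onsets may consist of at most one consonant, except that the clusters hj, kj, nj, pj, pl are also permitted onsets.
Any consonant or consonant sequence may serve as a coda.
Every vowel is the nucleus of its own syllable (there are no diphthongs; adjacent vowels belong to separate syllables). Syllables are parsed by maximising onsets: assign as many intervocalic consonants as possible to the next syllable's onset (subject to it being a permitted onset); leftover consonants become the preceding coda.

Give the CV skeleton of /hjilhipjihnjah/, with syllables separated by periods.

CCVC.CV.CCVC.CCVC

The vowels are i, i, i, a — 4 nuclei, so 4 syllables.
σ1/σ2 boundary: /lh/ — longest licit onset from the right is /h/, leaving /l/ as coda.
σ2/σ3 boundary: /pj/ — entire cluster is a permitted onset → onset /pj/, coda ∅.
σ3/σ4 boundary: cluster /hnj/ — the longest permitted-onset suffix is /nj/; onset = /nj/, preceding coda = /h/.
Result: hjil.hi.pjih.njah.
Mapping each syllable to C/V: /hjil/ → CCVC, /hi/ → CV, /pjih/ → CCVC, /njah/ → CCVC.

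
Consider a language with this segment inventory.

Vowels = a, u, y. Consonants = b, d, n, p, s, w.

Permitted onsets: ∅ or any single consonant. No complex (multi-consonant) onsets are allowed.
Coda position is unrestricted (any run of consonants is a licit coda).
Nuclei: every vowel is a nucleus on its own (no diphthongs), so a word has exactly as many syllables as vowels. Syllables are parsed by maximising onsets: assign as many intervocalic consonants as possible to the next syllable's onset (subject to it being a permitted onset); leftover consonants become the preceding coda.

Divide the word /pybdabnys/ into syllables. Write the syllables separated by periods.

Nuclei (vowels): y, a, y → 3 syllables.
Between /y/ (V1) and /a/ (V2): /bd/ splits as /b/ + /d/ (/d/ is the longest suffix that is a licit onset).
Between /a/ (V2) and /y/ (V3): cluster /bn/ — the longest permitted-onset suffix is /n/; onset = /n/, preceding coda = /b/.

pyb.dab.nys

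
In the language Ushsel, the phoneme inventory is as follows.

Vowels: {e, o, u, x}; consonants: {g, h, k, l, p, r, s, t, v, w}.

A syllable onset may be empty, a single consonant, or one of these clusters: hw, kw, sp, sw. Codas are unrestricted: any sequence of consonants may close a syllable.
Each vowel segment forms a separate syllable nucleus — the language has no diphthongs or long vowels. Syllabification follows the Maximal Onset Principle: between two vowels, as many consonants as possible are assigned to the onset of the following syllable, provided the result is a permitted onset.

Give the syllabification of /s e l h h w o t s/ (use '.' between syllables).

The vowels are e, o — 2 nuclei, so 2 syllables.
/e…o/ gap (V1→V2): /lhhw/ splits as /lh/ + /hw/ (/hw/ is the longest suffix that is a licit onset).

selh.hwots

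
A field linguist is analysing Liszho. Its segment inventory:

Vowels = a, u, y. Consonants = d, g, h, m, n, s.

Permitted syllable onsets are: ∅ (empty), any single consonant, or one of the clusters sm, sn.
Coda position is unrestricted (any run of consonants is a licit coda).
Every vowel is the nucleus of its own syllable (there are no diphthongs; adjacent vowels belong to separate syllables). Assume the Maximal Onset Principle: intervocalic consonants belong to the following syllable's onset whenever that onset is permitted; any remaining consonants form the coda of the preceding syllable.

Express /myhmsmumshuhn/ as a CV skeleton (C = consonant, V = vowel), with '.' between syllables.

CVCC.CCVCC.CVCC

Vowels present: y, u, u; each is a nucleus, giving 3 syllables.
/y…u/ gap (V1→V2): /hmsm/; trying suffixes from longest down, /sm/ is the first permitted one, so coda /hm/ | onset /sm/.
/u…u/ gap (V2→V3): /msh/; trying suffixes from longest down, /h/ is the first permitted one, so coda /ms/ | onset /h/.
So the parse is myhm.smums.huhn.
Mapping each syllable to C/V: /myhm/ → CVCC, /smums/ → CCVCC, /huhn/ → CVCC.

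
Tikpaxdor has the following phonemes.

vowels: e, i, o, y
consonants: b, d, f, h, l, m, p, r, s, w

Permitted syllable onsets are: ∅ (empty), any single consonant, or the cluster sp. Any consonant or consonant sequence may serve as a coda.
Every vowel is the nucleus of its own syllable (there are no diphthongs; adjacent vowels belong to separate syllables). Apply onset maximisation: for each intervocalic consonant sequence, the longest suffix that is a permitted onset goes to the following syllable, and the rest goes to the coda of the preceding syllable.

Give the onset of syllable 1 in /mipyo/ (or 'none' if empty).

Vowels present: i, y, o; each is a nucleus, giving 3 syllables.
σ1/σ2 boundary: /p/ is a single consonant, so it becomes the next onset.
σ2/σ3 boundary: hiatus — the boundary sits between the two vowels.
Putting it together: mi.py.o.
Syllable 1 is /mi/: onset /m/, nucleus /i/, coda ∅.

m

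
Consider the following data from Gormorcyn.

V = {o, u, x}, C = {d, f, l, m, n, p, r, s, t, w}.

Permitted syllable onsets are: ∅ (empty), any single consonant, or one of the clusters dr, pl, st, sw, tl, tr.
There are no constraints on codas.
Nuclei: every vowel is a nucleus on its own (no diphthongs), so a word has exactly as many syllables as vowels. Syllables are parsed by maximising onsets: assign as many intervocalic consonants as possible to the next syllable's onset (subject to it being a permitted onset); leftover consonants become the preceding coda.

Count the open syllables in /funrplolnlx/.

1

Nuclei (vowels): u, o, x → 3 syllables.
σ1/σ2 boundary: /nrpl/ splits as /nr/ + /pl/ (/pl/ is the longest suffix that is a licit onset).
σ2/σ3 boundary: /lnl/ — longest licit onset from the right is /l/, leaving /ln/ as coda.
Result: funr.ploln.lx.
Classifying each syllable: /funr/ (closed), /ploln/ (closed), /lx/ (open).
Open syllables: 1.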